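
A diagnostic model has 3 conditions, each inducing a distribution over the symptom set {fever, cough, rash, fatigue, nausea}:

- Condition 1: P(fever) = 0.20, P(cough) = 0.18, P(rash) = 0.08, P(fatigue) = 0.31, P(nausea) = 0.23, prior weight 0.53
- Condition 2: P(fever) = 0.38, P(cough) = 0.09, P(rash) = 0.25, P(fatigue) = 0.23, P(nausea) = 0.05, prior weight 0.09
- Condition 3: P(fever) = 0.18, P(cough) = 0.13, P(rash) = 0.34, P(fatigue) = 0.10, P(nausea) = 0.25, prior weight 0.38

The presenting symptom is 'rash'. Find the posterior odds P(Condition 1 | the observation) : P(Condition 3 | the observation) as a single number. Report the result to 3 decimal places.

Since P(k|x) ∝ π_k f_k(x), the posterior odds are π_i f_i(x) / (π_j f_j(x)).
Categorical probabilities:
  f_1 = P(rash | comp) = 0.08
  f_2 = P(rash | comp) = 0.25
  f_3 = P(rash | comp) = 0.34
Odds = (0.53/0.38) × (0.08/0.34) = 1.39474 × 0.235294 ≈ 0.328

0.328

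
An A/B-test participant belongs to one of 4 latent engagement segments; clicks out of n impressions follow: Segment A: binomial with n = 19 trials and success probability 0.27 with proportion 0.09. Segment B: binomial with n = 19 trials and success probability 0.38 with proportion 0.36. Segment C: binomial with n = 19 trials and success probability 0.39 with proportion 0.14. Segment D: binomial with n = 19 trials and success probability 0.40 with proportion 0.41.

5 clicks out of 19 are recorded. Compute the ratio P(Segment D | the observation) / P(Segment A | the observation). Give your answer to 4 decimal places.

2.0875

Posterior odds = (w_i f_i(x)) / (w_j f_j(x)); the normalising sum cancels.
Component likelihoods at x = 5 clicks out of 19:
  p_A = C(19,5)·0.27^5·0.73^14 = 11628·0.00143489·0.0122045 = 0.203631
  p_B = C(19,5)·0.38^5·0.62^14 = 11628·0.00792352·0.00124018 = 0.114263
  p_C = C(19,5)·0.39^5·0.61^14 = 11628·0.00902242·0.000987683 = 0.103621
  p_D = C(19,5)·0.40^5·0.60^14 = 11628·0.01024·0.000783642 = 0.0933088
Posterior odds = (w_D·p_D) / (w_A·p_A) = (0.41·0.0933088) / (0.09·0.203631) = 0.0382566 / 0.0183268 ≈ 2.0875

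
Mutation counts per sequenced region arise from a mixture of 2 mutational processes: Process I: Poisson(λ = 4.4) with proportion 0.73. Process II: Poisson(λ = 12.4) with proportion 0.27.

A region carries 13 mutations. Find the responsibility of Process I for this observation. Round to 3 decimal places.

The responsibility of component k is w_k f_k(x) divided by Σ_j w_j f_j(x).
Component likelihoods at x = 13 mutations:
  f_I = e^(−4.4)·4.4^13/13! = 0.000456782
  f_II = e^(−12.4)·12.4^13/13! = 0.10838
Weight by the priors:
  w_I·f_I = 0.73 × 0.000456782 = 0.000333451
  w_II·f_II = 0.27 × 0.10838 = 0.0292627
Denominator: 0.000333451 + 0.0292627 = 0.0295961
So the posterior for Process I is 0.000333451 / 0.0295961 ≈ 0.011.

0.011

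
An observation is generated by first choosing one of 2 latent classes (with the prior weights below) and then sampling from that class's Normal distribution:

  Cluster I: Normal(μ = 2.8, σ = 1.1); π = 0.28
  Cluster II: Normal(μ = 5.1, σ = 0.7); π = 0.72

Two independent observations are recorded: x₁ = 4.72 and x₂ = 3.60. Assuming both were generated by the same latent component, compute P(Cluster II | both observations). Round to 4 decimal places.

0.7673

The responsibility of component k is π_k f_k(x) divided by Σ_j π_j f_j(x).
Since both observations come from the same component, the likelihood for component k is f_k(x₁)·f_k(x₂).
  L_I = [(1/(1.1·√(2π)))·exp(−(4.72−2.8)²/(2·1.1²)) = 0.362675·exp(-1.52331) = 0.0790595] × [0.278396] = 0.0220098
  L_II = [(1/(0.7·√(2π)))·exp(−(4.72−5.1)²/(2·0.7²)) = 0.569918·exp(-0.14735) = 0.491836] × [0.057373] = 0.0282181
Multiply by the mixture weights:
  π_I·L_I = 0.28 × 0.0220098 = 0.00616275
  π_II·L_II = 0.72 × 0.0282181 = 0.020317
Normaliser: 0.00616275 + 0.020317 = 0.0264798
So the posterior for Cluster II is 0.020317 / 0.0264798 ≈ 0.7673.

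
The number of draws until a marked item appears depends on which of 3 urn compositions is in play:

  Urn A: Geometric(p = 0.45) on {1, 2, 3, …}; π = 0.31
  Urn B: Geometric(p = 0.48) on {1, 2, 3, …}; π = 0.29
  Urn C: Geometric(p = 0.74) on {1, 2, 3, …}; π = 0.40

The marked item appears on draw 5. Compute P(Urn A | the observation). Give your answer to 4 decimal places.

Posterior ∝ prior × likelihood, so P(k | x) ∝ P(Z=k) f_k(x); normalise over all components.
Component likelihoods at x = 5:
  L_A = 0.0411778
  L_B = 0.0350958
  L_C = 0.00338162
Prior × likelihood for each component:
  P(Z=A)·L_A = 0.31 × 0.0411778 = 0.0127651
  P(Z=B)·L_B = 0.29 × 0.0350958 = 0.0101778
  P(Z=C)·L_C = 0.40 × 0.00338162 = 0.00135265
Sum: 0.0127651 + 0.0101778 + 0.00135265 = 0.0242955
P(Urn A | x) ≈ 0.5254

0.5254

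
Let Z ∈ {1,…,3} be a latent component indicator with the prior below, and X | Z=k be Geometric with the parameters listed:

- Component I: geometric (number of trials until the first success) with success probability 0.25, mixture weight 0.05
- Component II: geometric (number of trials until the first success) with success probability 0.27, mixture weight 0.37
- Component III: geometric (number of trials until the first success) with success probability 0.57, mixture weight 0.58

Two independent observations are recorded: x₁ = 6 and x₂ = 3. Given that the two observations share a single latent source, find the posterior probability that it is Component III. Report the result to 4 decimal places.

By Bayes' theorem, P(k | x) = π_k f_k(x) / Σ_j π_j f_j(x).
Since both observations come from the same component, the likelihood for component k is f_k(x₁)·f_k(x₂).
  p_I = [0.25·(1−0.25)^5 = 0.25·0.237305 = 0.0593262] × [0.140625] = 0.00834274
  p_II = [0.27·(1−0.27)^5 = 0.27·0.207307 = 0.0559729] × [0.143883] = 0.00805355
  p_III = [0.57·(1−0.57)^5 = 0.57·0.0147008 = 0.00837948] × [0.105393] = 0.000883139
Unnormalised posteriors:
  π_I·p_I = 0.05 × 0.00834274 = 0.000417137
  π_II·p_II = 0.37 × 0.00805355 = 0.00297981
  π_III·p_III = 0.58 × 0.000883139 = 0.00051222
Sum: 0.000417137 + 0.00297981 + 0.00051222 = 0.00390917
P(Component III | x₁, x₂) ≈ 0.1310

0.1310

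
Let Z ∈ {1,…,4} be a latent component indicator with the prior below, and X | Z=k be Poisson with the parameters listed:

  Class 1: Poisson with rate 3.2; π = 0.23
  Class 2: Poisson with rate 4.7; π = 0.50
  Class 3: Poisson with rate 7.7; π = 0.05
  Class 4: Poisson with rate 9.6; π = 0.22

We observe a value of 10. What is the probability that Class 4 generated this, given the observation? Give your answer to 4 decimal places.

Posterior ∝ prior × likelihood, so P(k | x) ∝ π_k f_k(x); normalise over all components.
Component likelihoods at x = 10:
  L_1 = e^(−3.2)·3.2^10/10! = 0.00126472
  L_2 = e^(−4.7)·4.7^10/10! = 0.0131835
  L_3 = e^(−7.7)·7.7^10/10! = 0.0914275
  L_4 = e^(−9.6)·9.6^10/10! = 0.124086
Weight by the priors:
  π_1·L_1 = 0.23 × 0.00126472 = 0.000290886
  π_2·L_2 = 0.50 × 0.0131835 = 0.00659176
  π_3·L_3 = 0.05 × 0.0914275 = 0.00457137
  π_4·L_4 = 0.22 × 0.124086 = 0.0272989
Marginal: 0.000290886 + 0.00659176 + 0.00457137 + 0.0272989 = 0.0387529
P(Class 4 | the observation) ≈ 0.7044

0.7044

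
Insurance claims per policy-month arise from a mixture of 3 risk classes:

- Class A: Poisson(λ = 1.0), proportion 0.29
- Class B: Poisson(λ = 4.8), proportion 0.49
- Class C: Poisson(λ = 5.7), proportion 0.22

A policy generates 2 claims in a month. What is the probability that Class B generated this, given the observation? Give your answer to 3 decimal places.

Apply Bayes' rule: the posterior for each component is proportional to its prior times its likelihood at x.
Component likelihoods at x = 2 claims:
  f_A = e^(−1.0)·1.0^2/2! = 0.18394
  f_B = e^(−4.8)·4.8^2/2! = 0.0948067
  f_C = e^(−5.7)·5.7^2/2! = 0.0543552
Unnormalised posteriors:
  w_A·f_A = 0.29 × 0.18394 = 0.0533425
  w_B·f_B = 0.49 × 0.0948067 = 0.0464553
  w_C·f_C = 0.22 × 0.0543552 = 0.0119581
Denominator: 0.0533425 + 0.0464553 + 0.0119581 = 0.111756
P(Class B | x) ≈ 0.416

0.416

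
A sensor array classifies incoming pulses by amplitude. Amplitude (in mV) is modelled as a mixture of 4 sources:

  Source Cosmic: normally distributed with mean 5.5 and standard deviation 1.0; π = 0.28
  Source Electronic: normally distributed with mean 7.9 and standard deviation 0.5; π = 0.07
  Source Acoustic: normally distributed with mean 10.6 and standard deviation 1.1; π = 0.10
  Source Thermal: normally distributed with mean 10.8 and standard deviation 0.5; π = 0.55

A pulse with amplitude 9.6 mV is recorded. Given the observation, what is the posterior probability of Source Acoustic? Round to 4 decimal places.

P(component k | x) = π_k·f_k(x) / marginal(x), where marginal(x) = Σ_j π_j·f_j(x).
Evaluate each component's likelihood at the observed value:
  f_Cosmic = (1/(1.0·√(2π)))·exp(−(9.6−5.5)²/(2·1.0²)) = 0.398942·exp(-8.40500) = 8.92617e-05
  f_Electronic = (1/(0.5·√(2π)))·exp(−(9.6−7.9)²/(2·0.5²)) = 0.797885·exp(-5.78000) = 0.00246444
  f_Acoustic = (1/(1.1·√(2π)))·exp(−(9.6−10.6)²/(2·1.1²)) = 0.362675·exp(-0.41322) = 0.239915
  f_Thermal = (1/(0.5·√(2π)))·exp(−(9.6−10.8)²/(2·0.5²)) = 0.797885·exp(-2.88000) = 0.0447891
Multiply by the mixture weights:
  π_Cosmic·f_Cosmic = 0.28 × 8.92617e-05 = 2.49933e-05
  π_Electronic·f_Electronic = 0.07 × 0.00246444 = 0.000172511
  π_Acoustic·f_Acoustic = 0.10 × 0.239915 = 0.0239915
  π_Thermal·f_Thermal = 0.55 × 0.0447891 = 0.024634
Marginal: 2.49933e-05 + 0.000172511 + 0.0239915 + 0.024634 = 0.048823
P(Source Acoustic | data) ≈ 0.4914

0.4914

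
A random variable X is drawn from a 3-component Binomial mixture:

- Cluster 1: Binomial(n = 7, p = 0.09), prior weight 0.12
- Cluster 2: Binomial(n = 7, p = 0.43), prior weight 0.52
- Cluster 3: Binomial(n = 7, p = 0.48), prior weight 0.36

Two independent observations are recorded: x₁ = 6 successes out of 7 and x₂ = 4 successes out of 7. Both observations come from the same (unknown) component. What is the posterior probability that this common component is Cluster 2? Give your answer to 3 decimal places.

Apply Bayes' rule: the posterior for each component is proportional to its prior times its likelihood at x.
Since both observations come from the same component, the likelihood for component k is f_k(x₁)·f_k(x₂).
  f_1 = [C(7,6)·0.09^6·0.91^1 = 7·5.31441e-07·0.91 = 3.38528e-06] × [0.00173046] = 5.8581e-09
  f_2 = [C(7,6)·0.43^6·0.57^1 = 7·0.00632136·0.57 = 0.0252222] × [0.221598] = 0.00558921
  f_3 = [C(7,6)·0.48^6·0.52^1 = 7·0.0122306·0.52 = 0.0445193] × [0.261242] = 0.0116303
Weight by the priors:
  w_1·f_1 = 0.12 × 5.8581e-09 = 7.02972e-10
  w_2·f_2 = 0.52 × 0.00558921 = 0.00290639
  w_3·f_3 = 0.36 × 0.0116303 = 0.00418692
Sum: 7.02972e-10 + 0.00290639 + 0.00418692 = 0.0070933
P(Cluster 2 | data) = 0.00290639 / 0.0070933 ≈ 0.410

0.410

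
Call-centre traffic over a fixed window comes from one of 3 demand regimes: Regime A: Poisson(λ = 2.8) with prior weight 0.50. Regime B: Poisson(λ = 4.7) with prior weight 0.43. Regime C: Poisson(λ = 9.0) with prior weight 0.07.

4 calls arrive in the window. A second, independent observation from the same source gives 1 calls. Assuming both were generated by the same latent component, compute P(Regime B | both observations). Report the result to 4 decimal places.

0.2040

By Bayes' theorem, P(k | x) = π_k f_k(x) / Σ_j π_j f_j(x).
Since both observations come from the same component, the likelihood for component k is f_k(x₁)·f_k(x₂).
  p_A = [0.155739] × [0.170268] = 0.0265173
  p_B = [0.184925] × [0.0427478] = 0.00790515
  p_C = [0.0337372] × [0.00111069] = 3.74715e-05
Unnormalised posteriors:
  π_A·p_A = 0.50 × 0.0265173 = 0.0132587
  π_B·p_B = 0.43 × 0.00790515 = 0.00339921
  π_C·p_C = 0.07 × 3.74715e-05 = 2.623e-06
Evidence: 0.0132587 + 0.00339921 + 2.623e-06 = 0.0166605
So the posterior for Regime B is 0.00339921 / 0.0166605 ≈ 0.2040.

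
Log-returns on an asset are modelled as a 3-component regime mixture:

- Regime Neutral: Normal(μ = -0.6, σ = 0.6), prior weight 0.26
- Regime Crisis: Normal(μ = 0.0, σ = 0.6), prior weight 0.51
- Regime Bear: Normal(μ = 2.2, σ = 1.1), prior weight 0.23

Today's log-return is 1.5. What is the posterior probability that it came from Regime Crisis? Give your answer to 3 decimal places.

0.179

P(component k | x) = π_k·f_k(x) / marginal(x), where marginal(x) = Σ_j π_j·f_j(x).
Normal densities:
  f_Neutral = (1/(0.6·√(2π)))·exp(−(1.5−-0.6)²/(2·0.6²)) = 0.664904·exp(-6.12500) = 0.00145447
  f_Crisis = (1/(0.6·√(2π)))·exp(−(1.5−0.0)²/(2·0.6²)) = 0.664904·exp(-3.12500) = 0.0292138
  f_Bear = (1/(1.1·√(2π)))·exp(−(1.5−2.2)²/(2·1.1²)) = 0.362675·exp(-0.20248) = 0.296198
Prior × likelihood for each component:
  π_Neutral·f_Neutral = 0.26 × 0.00145447 = 0.000378163
  π_Crisis·f_Crisis = 0.51 × 0.0292138 = 0.0148991
  π_Bear·f_Bear = 0.23 × 0.296198 = 0.0681255
Normaliser: 0.000378163 + 0.0148991 + 0.0681255 = 0.0834027
P(Regime Crisis | x) = 0.0148991 / 0.0834027 ≈ 0.179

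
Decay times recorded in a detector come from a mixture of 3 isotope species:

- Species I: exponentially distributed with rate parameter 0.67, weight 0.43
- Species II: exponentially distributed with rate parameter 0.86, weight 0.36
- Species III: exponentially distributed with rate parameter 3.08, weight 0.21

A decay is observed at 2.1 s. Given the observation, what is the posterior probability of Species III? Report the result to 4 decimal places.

0.0082

Apply Bayes' rule: the posterior for each component is proportional to its prior times its likelihood at x.
Component likelihoods at x = 2.1 s:
  L_I = 0.164067
  L_II = 0.141307
  L_III = 0.00478117
Weight by the priors:
  w_I·L_I = 0.43 × 0.164067 = 0.070549
  w_II·L_II = 0.36 × 0.141307 = 0.0508704
  w_III·L_III = 0.21 × 0.00478117 = 0.00100405
Marginal: 0.070549 + 0.0508704 + 0.00100405 = 0.122423
Responsibility of Species III: 0.00100405 / 0.122423 ≈ 0.0082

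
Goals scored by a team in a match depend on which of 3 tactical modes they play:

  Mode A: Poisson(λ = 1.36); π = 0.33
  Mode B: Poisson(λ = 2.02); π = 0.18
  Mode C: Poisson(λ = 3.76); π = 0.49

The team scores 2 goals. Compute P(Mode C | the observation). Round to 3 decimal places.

By Bayes' theorem, P(k | x) = w_k f_k(x) / Σ_j w_j f_j(x).
Poisson probabilities:
  f_A = 0.23736
  f_B = 0.270644
  f_C = 0.164588
Multiply by the mixture weights:
  w_A·f_A = 0.33 × 0.23736 = 0.0783288
  w_B·f_B = 0.18 × 0.270644 = 0.0487159
  w_C·f_C = 0.49 × 0.164588 = 0.0806482
Marginal: 0.0783288 + 0.0487159 + 0.0806482 = 0.207693
Responsibility of Mode C: 0.0806482 / 0.207693 ≈ 0.388

0.388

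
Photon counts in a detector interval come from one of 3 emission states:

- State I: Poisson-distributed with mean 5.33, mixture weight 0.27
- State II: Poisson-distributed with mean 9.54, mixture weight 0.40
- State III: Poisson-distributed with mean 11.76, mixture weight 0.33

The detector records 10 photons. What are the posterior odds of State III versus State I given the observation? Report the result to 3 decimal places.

Posterior odds = (π_i f_i(x)) / (π_j f_j(x)); the normalising sum cancels.
Poisson probabilities:
  p_I = 0.0247013
  p_II = 0.123752
  p_III = 0.108895
0.0359353 / 0.00666935 ≈ 5.388

5.388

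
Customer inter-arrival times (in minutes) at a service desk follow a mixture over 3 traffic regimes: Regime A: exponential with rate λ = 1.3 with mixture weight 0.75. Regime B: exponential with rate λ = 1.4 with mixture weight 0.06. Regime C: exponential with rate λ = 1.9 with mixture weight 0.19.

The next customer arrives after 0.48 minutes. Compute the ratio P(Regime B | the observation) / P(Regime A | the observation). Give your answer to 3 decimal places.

Only the two components matter; the odds are (π_i f_i(x)) / (π_j f_j(x)).
Exponential densities:
  p_A = 1.3·e^(−1.3·0.48) = 1.3·e^(−0.6240) = 0.696536
  p_B = 1.4·e^(−1.4·0.48) = 1.4·e^(−0.6720) = 0.714961
  p_C = 1.9·e^(−1.9·0.48) = 1.9·e^(−0.9120) = 0.763268
Posterior odds = (π_B·p_B) / (π_A·p_A) = (0.06·0.714961) / (0.75·0.696536) = 0.0428976 / 0.522402 ≈ 0.082

0.082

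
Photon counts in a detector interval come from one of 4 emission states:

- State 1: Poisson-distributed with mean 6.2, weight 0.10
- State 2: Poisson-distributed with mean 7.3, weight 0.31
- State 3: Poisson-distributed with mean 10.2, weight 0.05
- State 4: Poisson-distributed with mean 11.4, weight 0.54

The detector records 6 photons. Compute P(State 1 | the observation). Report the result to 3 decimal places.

By Bayes' theorem, P(k | x) = π_k f_k(x) / Σ_j π_j f_j(x).
Poisson probabilities:
  f_1 = 0.1601
  f_2 = 0.141989
  f_3 = 0.0581386
  f_4 = 0.0341303
Weight by the priors:
  π_1·f_1 = 0.10 × 0.1601 = 0.01601
  π_2·f_2 = 0.31 × 0.141989 = 0.0440166
  π_3·f_3 = 0.05 × 0.0581386 = 0.00290693
  π_4·f_4 = 0.54 × 0.0341303 = 0.0184303
Marginal: 0.01601 + 0.0440166 + 0.00290693 + 0.0184303 = 0.0813639
P(State 1 | data) = 0.01601 / 0.0813639 ≈ 0.197

0.197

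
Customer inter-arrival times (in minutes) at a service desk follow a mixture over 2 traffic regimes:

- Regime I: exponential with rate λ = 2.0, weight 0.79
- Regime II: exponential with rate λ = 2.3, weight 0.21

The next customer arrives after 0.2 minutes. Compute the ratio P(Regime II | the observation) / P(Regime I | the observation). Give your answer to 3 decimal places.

0.288

Since P(k|x) ∝ π_k f_k(x), the posterior odds are π_i f_i(x) / (π_j f_j(x)).
Component likelihoods at x = 0.2 minutes:
  f_I = 1.34064
  f_II = 1.45195
Odds = (0.21/0.79) × (1.45195/1.34064) = 0.265823 × 1.08303 ≈ 0.288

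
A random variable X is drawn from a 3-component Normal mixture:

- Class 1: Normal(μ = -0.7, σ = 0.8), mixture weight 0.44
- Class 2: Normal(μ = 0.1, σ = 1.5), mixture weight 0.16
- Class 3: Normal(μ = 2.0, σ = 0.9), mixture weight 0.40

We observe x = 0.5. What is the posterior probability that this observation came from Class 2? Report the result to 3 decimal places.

The responsibility of component k is π_k f_k(x) divided by Σ_j π_j f_j(x).
Component likelihoods at x = 0.5:
  L_1 = 0.161897
  L_2 = 0.256671
  L_3 = 0.11053
Weight by the priors:
  π_1·L_1 = 0.44 × 0.161897 = 0.0712347
  π_2·L_2 = 0.16 × 0.256671 = 0.0410674
  π_3·L_3 = 0.40 × 0.11053 = 0.0442121
Marginal: 0.0712347 + 0.0410674 + 0.0442121 = 0.156514
P(Class 2 | the observation) ≈ 0.262

0.262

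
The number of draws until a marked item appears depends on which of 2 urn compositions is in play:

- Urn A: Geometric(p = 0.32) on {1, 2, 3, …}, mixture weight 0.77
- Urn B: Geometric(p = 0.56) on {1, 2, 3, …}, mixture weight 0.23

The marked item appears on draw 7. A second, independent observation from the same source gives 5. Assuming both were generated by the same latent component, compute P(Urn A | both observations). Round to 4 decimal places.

0.9884

P(component k | x) = P(Z=k)·f_k(x) / marginal(x), where marginal(x) = Σ_j P(Z=j)·f_j(x).
Since both observations come from the same component, the likelihood for component k is f_k(x₁)·f_k(x₂).
  f_A = [0.32·(1−0.32)^6 = 0.32·0.0988675 = 0.0316376] × [0.0684204] = 0.00216466
  f_B = [0.56·(1−0.56)^6 = 0.56·0.00725631 = 0.00406354] × [0.0209893] = 8.52909e-05
Weight by the priors:
  P(Z=A)·f_A = 0.77 × 0.00216466 = 0.00166679
  P(Z=B)·f_B = 0.23 × 8.52909e-05 = 1.96169e-05
Normaliser: 0.00166679 + 1.96169e-05 = 0.0016864
So the posterior for Urn A is 0.00166679 / 0.0016864 ≈ 0.9884.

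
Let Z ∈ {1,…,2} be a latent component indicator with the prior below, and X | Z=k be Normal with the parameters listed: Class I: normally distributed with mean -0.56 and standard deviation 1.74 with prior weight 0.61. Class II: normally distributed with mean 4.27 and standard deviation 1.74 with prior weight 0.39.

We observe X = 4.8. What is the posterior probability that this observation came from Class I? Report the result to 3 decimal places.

P(component k | x) = P(Z=k)·f_k(x) / marginal(x), where marginal(x) = Σ_j P(Z=j)·f_j(x).
Component likelihoods at x = 4.8:
  L_I = (1/(1.74·√(2π)))·exp(−(4.8−-0.56)²/(2·1.74²)) = 0.229277·exp(-4.74462) = 0.00199434
  L_II = (1/(1.74·√(2π)))·exp(−(4.8−4.27)²/(2·1.74²)) = 0.229277·exp(-0.04639) = 0.218884
Weight by the priors:
  P(Z=I)·L_I = 0.61 × 0.00199434 = 0.00121655
  P(Z=II)·L_II = 0.39 × 0.218884 = 0.0853647
Denominator: 0.00121655 + 0.0853647 = 0.0865813
P(Class I | 4.8) ≈ 0.014

0.014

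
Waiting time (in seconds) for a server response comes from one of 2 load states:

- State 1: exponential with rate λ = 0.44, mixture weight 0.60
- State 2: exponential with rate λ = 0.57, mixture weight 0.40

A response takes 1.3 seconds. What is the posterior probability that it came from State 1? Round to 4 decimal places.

0.5783

By Bayes' theorem, P(k | x) = π_k f_k(x) / Σ_j π_j f_j(x).
Exponential densities:
  L_1 = 0.248334
  L_2 = 0.271683
Weight by the priors:
  π_1·L_1 = 0.60 × 0.248334 = 0.149
  π_2·L_2 = 0.40 × 0.271683 = 0.108673
Normaliser: 0.149 + 0.108673 = 0.257674
Responsibility of State 1: 0.149 / 0.257674 ≈ 0.5783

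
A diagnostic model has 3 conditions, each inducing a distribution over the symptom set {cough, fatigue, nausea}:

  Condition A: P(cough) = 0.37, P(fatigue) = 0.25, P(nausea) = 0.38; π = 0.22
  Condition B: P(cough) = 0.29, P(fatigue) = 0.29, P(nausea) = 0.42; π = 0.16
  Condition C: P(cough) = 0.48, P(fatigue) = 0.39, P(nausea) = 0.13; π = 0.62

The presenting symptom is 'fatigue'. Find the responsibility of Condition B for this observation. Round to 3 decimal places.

The responsibility of component k is π_k f_k(x) divided by Σ_j π_j f_j(x).
Component likelihoods at x = 'fatigue':
  p_A = P(fatigue | comp) = 0.25
  p_B = P(fatigue | comp) = 0.29
  p_C = P(fatigue | comp) = 0.39
Multiply by the mixture weights:
  π_A·p_A = 0.22 × 0.25 = 0.055
  π_B·p_B = 0.16 × 0.29 = 0.0464
  π_C·p_C = 0.62 × 0.39 = 0.2418
Marginal: 0.055 + 0.0464 + 0.2418 = 0.3432
P(Condition B | x) ≈ 0.135

0.135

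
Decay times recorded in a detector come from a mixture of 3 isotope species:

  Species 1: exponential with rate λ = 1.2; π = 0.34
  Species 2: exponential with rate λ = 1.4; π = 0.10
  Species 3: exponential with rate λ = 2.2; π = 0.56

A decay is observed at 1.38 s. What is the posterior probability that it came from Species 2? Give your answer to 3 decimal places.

0.129

Apply Bayes' rule: the posterior for each component is proportional to its prior times its likelihood at x.
Exponential densities:
  p_1 = 1.2·e^(−1.2·1.38) = 1.2·e^(−1.6560) = 0.229081
  p_2 = 1.4·e^(−1.4·1.38) = 1.4·e^(−1.9320) = 0.202801
  p_3 = 2.2·e^(−2.2·1.38) = 2.2·e^(−3.0360) = 0.105659
Weight by the priors:
  π_1·p_1 = 0.34 × 0.229081 = 0.0778876
  π_2·p_2 = 0.10 × 0.202801 = 0.0202801
  π_3·p_3 = 0.56 × 0.105659 = 0.0591688
Marginal: 0.0778876 + 0.0202801 + 0.0591688 = 0.157337
P(Species 2 | 1.38 s) ≈ 0.129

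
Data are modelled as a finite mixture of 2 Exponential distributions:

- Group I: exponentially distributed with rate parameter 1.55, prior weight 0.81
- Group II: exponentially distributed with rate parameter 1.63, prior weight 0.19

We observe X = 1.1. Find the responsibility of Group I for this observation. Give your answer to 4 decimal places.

0.8157

The responsibility of component k is P(Z=k) f_k(x) divided by Σ_j P(Z=j) f_j(x).
Evaluate each component's likelihood at the observed value:
  p_I = 0.281747
  p_II = 0.27133
Weight by the priors:
  P(Z=I)·p_I = 0.81 × 0.281747 = 0.228215
  P(Z=II)·p_II = 0.19 × 0.27133 = 0.0515527
Sum: 0.228215 + 0.0515527 = 0.279768
Responsibility of Group I: 0.228215 / 0.279768 ≈ 0.8157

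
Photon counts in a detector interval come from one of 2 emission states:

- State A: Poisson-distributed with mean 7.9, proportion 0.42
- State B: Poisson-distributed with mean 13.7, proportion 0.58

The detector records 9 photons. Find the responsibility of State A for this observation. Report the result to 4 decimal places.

P(component k | x) = P(Z=k)·f_k(x) / marginal(x), where marginal(x) = Σ_j P(Z=j)·f_j(x).
Poisson probabilities:
  p_A = e^(−7.9)·7.9^9/9! = 0.122449
  p_B = e^(−13.7)·13.7^9/9! = 0.0525881
Weight by the priors:
  P(Z=A)·p_A = 0.42 × 0.122449 = 0.0514285
  P(Z=B)·p_B = 0.58 × 0.0525881 = 0.0305011
Evidence: 0.0514285 + 0.0305011 = 0.0819296
Responsibility of State A: 0.0514285 / 0.0819296 ≈ 0.6277

0.6277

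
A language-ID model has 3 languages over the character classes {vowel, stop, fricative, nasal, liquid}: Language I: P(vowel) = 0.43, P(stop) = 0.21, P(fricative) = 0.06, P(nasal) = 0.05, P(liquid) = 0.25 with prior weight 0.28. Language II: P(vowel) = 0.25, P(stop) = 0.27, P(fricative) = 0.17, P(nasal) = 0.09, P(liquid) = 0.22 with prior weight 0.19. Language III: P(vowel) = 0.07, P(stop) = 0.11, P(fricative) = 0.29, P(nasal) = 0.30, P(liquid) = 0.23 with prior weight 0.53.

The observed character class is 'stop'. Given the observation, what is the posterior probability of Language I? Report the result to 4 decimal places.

The responsibility of component k is w_k f_k(x) divided by Σ_j w_j f_j(x).
Categorical probabilities:
  f_I = 0.21
  f_II = 0.27
  f_III = 0.11
Weight by the priors:
  w_I·f_I = 0.28 × 0.21 = 0.0588
  w_II·f_II = 0.19 × 0.27 = 0.0513
  w_III·f_III = 0.53 × 0.11 = 0.0583
Sum: 0.0588 + 0.0513 + 0.0583 = 0.1684
So the posterior for Language I is 0.0588 / 0.1684 ≈ 0.3492.

0.3492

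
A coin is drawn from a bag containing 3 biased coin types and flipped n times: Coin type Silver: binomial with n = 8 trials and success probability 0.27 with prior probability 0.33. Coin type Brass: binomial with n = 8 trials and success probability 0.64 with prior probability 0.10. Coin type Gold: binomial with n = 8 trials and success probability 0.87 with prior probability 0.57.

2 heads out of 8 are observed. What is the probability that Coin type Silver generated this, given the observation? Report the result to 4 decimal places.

The responsibility of component k is π_k f_k(x) divided by Σ_j π_j f_j(x).
Binomial probabilities:
  p_Silver = C(8,2)·0.27^2·0.73^6 = 28·0.0729·0.151334 = 0.308903
  p_Brass = C(8,2)·0.64^2·0.36^6 = 28·0.4096·0.00217678 = 0.0249651
  p_Gold = C(8,2)·0.87^2·0.13^6 = 28·0.7569·4.82681e-06 = 0.000102296
Unnormalised posteriors:
  π_Silver·p_Silver = 0.33 × 0.308903 = 0.101938
  π_Brass·p_Brass = 0.10 × 0.0249651 = 0.00249651
  π_Gold·p_Gold = 0.57 × 0.000102296 = 5.83085e-05
Sum: 0.101938 + 0.00249651 + 5.83085e-05 = 0.104493
So the posterior for Coin type Silver is 0.101938 / 0.104493 ≈ 0.9756.

0.9756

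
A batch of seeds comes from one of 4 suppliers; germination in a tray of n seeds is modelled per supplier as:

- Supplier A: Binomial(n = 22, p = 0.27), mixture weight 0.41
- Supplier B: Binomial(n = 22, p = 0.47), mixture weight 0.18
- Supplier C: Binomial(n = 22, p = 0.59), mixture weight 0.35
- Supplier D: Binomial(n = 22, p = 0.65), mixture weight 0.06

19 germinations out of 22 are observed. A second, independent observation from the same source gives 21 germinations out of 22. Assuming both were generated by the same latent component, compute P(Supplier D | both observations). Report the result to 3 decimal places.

0.814

By Bayes' theorem, P(k | x) = w_k f_k(x) / Σ_j w_j f_j(x).
Since both observations come from the same component, the likelihood for component k is f_k(x₁)·f_k(x₂).
  L_A = [9.40591e-09] × [1.83817e-11] = 1.72896e-19
  L_B = [0.000134961] × [1.51619e-06] = 2.04626e-10
  L_C = [0.0046996] × [0.000139027] = 6.5337e-07
  L_D = [0.0184111] × [0.000907134] = 1.67013e-05
Prior × likelihood for each component:
  w_A·L_A = 0.41 × 1.72896e-19 = 7.08874e-20
  w_B·L_B = 0.18 × 2.04626e-10 = 3.68327e-11
  w_C·L_C = 0.35 × 6.5337e-07 = 2.2868e-07
  w_D·L_D = 0.06 × 1.67013e-05 = 1.00208e-06
Normaliser: 7.08874e-20 + 3.68327e-11 + 2.2868e-07 + 1.00208e-06 = 1.23079e-06
P(Supplier D | x₁,x₂) ≈ 0.814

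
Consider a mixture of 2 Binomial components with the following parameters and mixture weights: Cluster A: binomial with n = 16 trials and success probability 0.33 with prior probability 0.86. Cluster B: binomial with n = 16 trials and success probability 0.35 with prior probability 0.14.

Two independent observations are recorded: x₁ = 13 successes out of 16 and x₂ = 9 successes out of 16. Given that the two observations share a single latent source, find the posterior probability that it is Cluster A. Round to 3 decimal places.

0.695

Posterior ∝ prior × likelihood, so P(k | x) ∝ π_k f_k(x); normalise over all components.
Since both observations come from the same component, the likelihood for component k is f_k(x₁)·f_k(x₂).
  p_A = [9.2703e-05] × [0.0321792] = 2.98311e-06
  p_B = [0.000181892] × [0.044201] = 8.03979e-06
Weight by the priors:
  π_A·p_A = 0.86 × 2.98311e-06 = 2.56547e-06
  π_B·p_B = 0.14 × 8.03979e-06 = 1.12557e-06
Denominator: 2.56547e-06 + 1.12557e-06 = 3.69104e-06
So the posterior for Cluster A is 2.56547e-06 / 3.69104e-06 ≈ 0.695.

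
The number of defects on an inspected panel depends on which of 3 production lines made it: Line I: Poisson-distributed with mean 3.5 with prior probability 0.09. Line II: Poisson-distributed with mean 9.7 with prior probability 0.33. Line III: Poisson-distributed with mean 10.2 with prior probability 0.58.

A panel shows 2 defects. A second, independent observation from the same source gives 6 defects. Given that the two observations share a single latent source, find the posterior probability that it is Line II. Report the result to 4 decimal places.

0.0476

Apply Bayes' rule: the posterior for each component is proportional to its prior times its likelihood at x.
Since both observations come from the same component, the likelihood for component k is f_k(x₁)·f_k(x₂).
  L_I = [0.184959] × [0.0770983] = 0.01426
  L_II = [0.00288308] × [0.0708992] = 0.000204408
  L_III = [0.0019336] × [0.0581386] = 0.000112417
Prior × likelihood for each component:
  π_I·L_I = 0.09 × 0.01426 = 0.0012834
  π_II·L_II = 0.33 × 0.000204408 = 6.74547e-05
  π_III·L_III = 0.58 × 0.000112417 = 6.52018e-05
Denominator: 0.0012834 + 6.74547e-05 + 6.52018e-05 = 0.00141606
Responsibility of Line II: 6.74547e-05 / 0.00141606 ≈ 0.0476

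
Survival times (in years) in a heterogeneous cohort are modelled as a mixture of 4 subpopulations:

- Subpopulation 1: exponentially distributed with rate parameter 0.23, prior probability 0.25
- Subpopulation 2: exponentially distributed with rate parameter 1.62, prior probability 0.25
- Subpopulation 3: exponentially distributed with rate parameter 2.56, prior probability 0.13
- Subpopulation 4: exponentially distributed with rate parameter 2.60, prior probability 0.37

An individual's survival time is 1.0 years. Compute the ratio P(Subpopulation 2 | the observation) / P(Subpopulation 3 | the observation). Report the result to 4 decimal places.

Posterior odds = (π_i f_i(x)) / (π_j f_j(x)); the normalising sum cancels.
Exponential densities:
  p_1 = 0.23·e^(−0.23·1.0) = 0.23·e^(−0.2300) = 0.182743
  p_2 = 1.62·e^(−1.62·1.0) = 1.62·e^(−1.6200) = 0.320596
  p_3 = 2.56·e^(−2.56·1.0) = 2.56·e^(−2.5600) = 0.1979
  p_4 = 2.60·e^(−2.60·1.0) = 2.60·e^(−2.6000) = 0.193111
Odds = (0.25/0.13) × (0.320596/0.1979) = 1.92308 × 1.61999 ≈ 3.1154

3.1154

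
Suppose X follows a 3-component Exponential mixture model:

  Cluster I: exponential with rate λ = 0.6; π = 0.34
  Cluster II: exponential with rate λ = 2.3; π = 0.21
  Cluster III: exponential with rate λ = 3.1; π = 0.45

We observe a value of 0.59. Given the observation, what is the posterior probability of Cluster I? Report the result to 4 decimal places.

0.2913

P(component k | x) = w_k·f_k(x) / marginal(x), where marginal(x) = Σ_j w_j·f_j(x).
Evaluate each component's likelihood at the observed value:
  f_I = 0.6·e^(−0.6·0.59) = 0.6·e^(−0.3540) = 0.421125
  f_II = 2.3·e^(−2.3·0.59) = 2.3·e^(−1.3570) = 0.592093
  f_III = 3.1·e^(−3.1·0.59) = 3.1·e^(−1.8290) = 0.49778
Multiply by the mixture weights:
  w_I·f_I = 0.34 × 0.421125 = 0.143182
  w_II·f_II = 0.21 × 0.592093 = 0.12434
  w_III·f_III = 0.45 × 0.49778 = 0.224001
Marginal: 0.143182 + 0.12434 + 0.224001 = 0.491523
So the posterior for Cluster I is 0.143182 / 0.491523 ≈ 0.2913.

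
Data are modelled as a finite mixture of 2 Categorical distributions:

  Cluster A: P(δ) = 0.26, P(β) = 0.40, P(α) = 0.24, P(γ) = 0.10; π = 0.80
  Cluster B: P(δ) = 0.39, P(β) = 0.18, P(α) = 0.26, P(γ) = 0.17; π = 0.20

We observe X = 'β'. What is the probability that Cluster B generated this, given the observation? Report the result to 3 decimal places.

By Bayes' theorem, P(k | x) = π_k f_k(x) / Σ_j π_j f_j(x).
Component likelihoods at x = 'β':
  f_A = P(β | comp) = 0.40
  f_B = P(β | comp) = 0.18
Weight by the priors:
  π_A·f_A = 0.80 × 0.4 = 0.32
  π_B·f_B = 0.20 × 0.18 = 0.036
Marginal: 0.32 + 0.036 = 0.356
So the posterior for Cluster B is 0.036 / 0.356 ≈ 0.101.

0.101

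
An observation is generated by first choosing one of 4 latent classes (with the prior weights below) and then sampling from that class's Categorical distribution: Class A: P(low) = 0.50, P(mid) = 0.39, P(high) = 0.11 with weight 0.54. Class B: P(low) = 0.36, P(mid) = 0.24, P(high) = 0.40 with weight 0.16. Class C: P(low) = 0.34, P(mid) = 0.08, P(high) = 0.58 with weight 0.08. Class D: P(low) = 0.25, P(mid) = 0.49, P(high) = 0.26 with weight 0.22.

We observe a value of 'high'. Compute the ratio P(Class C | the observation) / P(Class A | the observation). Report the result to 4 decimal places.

Only the two components matter; the odds are (w_i f_i(x)) / (w_j f_j(x)).
Evaluate each component's likelihood at the observed value:
  p_A = 0.11
  p_B = 0.4
  p_C = 0.58
  p_D = 0.26
Odds = (0.08/0.54) × (0.58/0.11) = 0.148148 × 5.27273 ≈ 0.7811

0.7811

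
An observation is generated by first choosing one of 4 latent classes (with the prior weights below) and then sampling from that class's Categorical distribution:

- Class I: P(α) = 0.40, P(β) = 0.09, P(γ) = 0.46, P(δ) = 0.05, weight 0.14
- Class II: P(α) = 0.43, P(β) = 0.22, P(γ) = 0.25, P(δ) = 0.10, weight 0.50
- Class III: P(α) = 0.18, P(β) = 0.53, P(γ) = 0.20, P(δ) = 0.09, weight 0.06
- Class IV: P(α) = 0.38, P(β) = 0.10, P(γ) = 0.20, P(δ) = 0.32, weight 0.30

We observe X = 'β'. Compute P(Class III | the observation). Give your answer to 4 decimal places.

The responsibility of component k is w_k f_k(x) divided by Σ_j w_j f_j(x).
Categorical probabilities:
  p_I = P(β | comp) = 0.09
  p_II = P(β | comp) = 0.22
  p_III = P(β | comp) = 0.53
  p_IV = P(β | comp) = 0.10
Prior × likelihood for each component:
  w_I·p_I = 0.14 × 0.09 = 0.0126
  w_II·p_II = 0.50 × 0.22 = 0.11
  w_III·p_III = 0.06 × 0.53 = 0.0318
  w_IV·p_IV = 0.30 × 0.1 = 0.03
Sum: 0.0126 + 0.11 + 0.0318 + 0.03 = 0.1844
So the posterior for Class III is 0.0318 / 0.1844 ≈ 0.1725.

0.1725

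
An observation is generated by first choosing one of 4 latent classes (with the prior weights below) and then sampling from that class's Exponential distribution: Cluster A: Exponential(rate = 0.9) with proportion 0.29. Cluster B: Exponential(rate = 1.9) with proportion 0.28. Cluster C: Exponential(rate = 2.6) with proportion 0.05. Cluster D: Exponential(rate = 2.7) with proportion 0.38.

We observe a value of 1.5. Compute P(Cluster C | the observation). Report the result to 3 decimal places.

0.022

Posterior ∝ prior × likelihood, so P(k | x) ∝ w_k f_k(x); normalise over all components.
Exponential densities:
  f_A = 0.233316
  f_B = 0.109904
  f_C = 0.052629
  f_D = 0.0470404
Weight by the priors:
  w_A·f_A = 0.29 × 0.233316 = 0.0676617
  w_B·f_B = 0.28 × 0.109904 = 0.0307732
  w_C·f_C = 0.05 × 0.052629 = 0.00263145
  w_D·f_D = 0.38 × 0.0470404 = 0.0178754
Sum: 0.0676617 + 0.0307732 + 0.00263145 + 0.0178754 = 0.118942
So the posterior for Cluster C is 0.00263145 / 0.118942 ≈ 0.022.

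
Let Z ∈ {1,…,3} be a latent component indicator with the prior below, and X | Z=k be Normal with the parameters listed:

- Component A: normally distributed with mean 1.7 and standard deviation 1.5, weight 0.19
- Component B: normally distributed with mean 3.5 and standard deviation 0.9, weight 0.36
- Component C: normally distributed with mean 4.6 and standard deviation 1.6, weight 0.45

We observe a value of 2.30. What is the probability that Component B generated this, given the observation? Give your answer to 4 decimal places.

The responsibility of component k is P(Z=k) f_k(x) divided by Σ_j P(Z=j) f_j(x).
Evaluate each component's likelihood at the observed value:
  L_A = (1/(1.5·√(2π)))·exp(−(2.30−1.7)²/(2·1.5²)) = 0.265962·exp(-0.08000) = 0.245513
  L_B = (1/(0.9·√(2π)))·exp(−(2.30−3.5)²/(2·0.9²)) = 0.443269·exp(-0.88889) = 0.182233
  L_C = (1/(1.6·√(2π)))·exp(−(2.30−4.6)²/(2·1.6²)) = 0.249339·exp(-1.03320) = 0.0887311
Unnormalised posteriors:
  P(Z=A)·L_A = 0.19 × 0.245513 = 0.0466476
  P(Z=B)·L_B = 0.36 × 0.182233 = 0.065604
  P(Z=C)·L_C = 0.45 × 0.0887311 = 0.039929
Denominator: 0.0466476 + 0.065604 + 0.039929 = 0.152181
P(Component B | x) = 0.065604 / 0.152181 ≈ 0.4311

0.4311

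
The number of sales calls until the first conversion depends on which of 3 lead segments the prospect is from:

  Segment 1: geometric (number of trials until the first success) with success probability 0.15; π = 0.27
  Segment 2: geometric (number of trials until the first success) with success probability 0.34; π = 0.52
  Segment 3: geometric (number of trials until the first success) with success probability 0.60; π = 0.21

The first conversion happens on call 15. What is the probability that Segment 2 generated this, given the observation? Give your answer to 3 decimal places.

0.112

By Bayes' theorem, P(k | x) = w_k f_k(x) / Σ_j w_j f_j(x).
Component likelihoods at x = 15:
  p_1 = 0.15·(1−0.15)^14 = 0.15·0.10277 = 0.0154155
  p_2 = 0.34·(1−0.34)^14 = 0.34·0.00297588 = 0.0010118
  p_3 = 0.60·(1−0.60)^14 = 0.60·2.68435e-06 = 1.61061e-06
Multiply by the mixture weights:
  w_1·p_1 = 0.27 × 0.0154155 = 0.00416217
  w_2·p_2 = 0.52 × 0.0010118 = 0.000526135
  w_3·p_3 = 0.21 × 1.61061e-06 = 3.38229e-07
Evidence: 0.00416217 + 0.000526135 + 3.38229e-07 = 0.00468865
P(Segment 2 | 15) ≈ 0.112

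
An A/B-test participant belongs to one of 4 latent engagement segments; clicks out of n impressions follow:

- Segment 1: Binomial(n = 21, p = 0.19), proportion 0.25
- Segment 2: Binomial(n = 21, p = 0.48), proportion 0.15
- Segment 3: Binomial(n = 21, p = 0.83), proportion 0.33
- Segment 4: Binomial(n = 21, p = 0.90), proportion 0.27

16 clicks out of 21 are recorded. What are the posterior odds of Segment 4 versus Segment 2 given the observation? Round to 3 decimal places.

11.048

Posterior odds = (π_i f_i(x)) / (π_j f_j(x)); the normalising sum cancels.
Binomial probabilities:
  f_1 = 2.04657e-08
  f_2 = 0.00614355
  f_3 = 0.146567
  f_4 = 0.0377071
Posterior odds = (π_4·f_4) / (π_2·f_2) = (0.27·0.0377071) / (0.15·0.00614355) = 0.0101809 / 0.000921533 ≈ 11.048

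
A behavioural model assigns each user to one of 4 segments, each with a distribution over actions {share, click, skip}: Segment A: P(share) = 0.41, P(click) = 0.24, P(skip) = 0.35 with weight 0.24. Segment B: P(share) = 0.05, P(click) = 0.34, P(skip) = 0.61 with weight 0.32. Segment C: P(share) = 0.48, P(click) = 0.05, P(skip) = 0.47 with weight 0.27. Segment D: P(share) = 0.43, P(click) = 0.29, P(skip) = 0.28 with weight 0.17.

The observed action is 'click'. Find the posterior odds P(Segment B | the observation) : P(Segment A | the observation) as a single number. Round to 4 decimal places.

1.8889

Since P(k|x) ∝ w_k f_k(x), the posterior odds are w_i f_i(x) / (w_j f_j(x)).
Evaluate each component's likelihood at the observed value:
  p_A = 0.24
  p_B = 0.34
  p_C = 0.05
  p_D = 0.29
0.1088 / 0.0576 ≈ 1.8889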